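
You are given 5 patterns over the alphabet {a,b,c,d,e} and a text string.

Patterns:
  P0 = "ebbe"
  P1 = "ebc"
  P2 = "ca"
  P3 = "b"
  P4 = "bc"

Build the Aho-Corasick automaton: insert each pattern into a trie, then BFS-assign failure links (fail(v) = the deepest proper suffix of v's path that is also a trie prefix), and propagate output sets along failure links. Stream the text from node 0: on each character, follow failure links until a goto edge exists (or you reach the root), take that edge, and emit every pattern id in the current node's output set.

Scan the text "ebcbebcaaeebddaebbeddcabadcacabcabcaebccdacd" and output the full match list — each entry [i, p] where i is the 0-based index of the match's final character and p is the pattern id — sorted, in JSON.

Build automaton:
Trie nodes:
  0='ε' goto b→8 c→6 e→1
  1='e' goto b→2
  2='eb' goto b→3 c→5
  3='ebb' goto e→4
  4='ebbe' goto ·  [P0 ends]
  5='ebc' goto ·  [P1 ends]
  6='c' goto a→7
  7='ca' goto ·  [P2 ends]
  8='b' goto c→9  [P3 ends]
  9='bc' goto ·  [P4 ends]

BFS fail/out derivation:
  fail(1) 'e': from fail(0)=0 chase 'e': 0 ⇒ 0;  out=∅∪out(0)=∅
  fail(6) 'c': from fail(0)=0 chase 'c': 0 ⇒ 0;  out=∅∪out(0)=∅
  fail(8) 'b': from fail(0)=0 chase 'b': 0 ⇒ 0;  out={3}∪out(0)={3}
  fail(2) 'eb': from fail(1)=0 chase 'b': 0 ⇒ 8;  out=∅∪out(8)={3}
  fail(7) 'ca': from fail(6)=0 chase 'a': 0 ⇒ 0;  out={2}∪out(0)={2}
  fail(9) 'bc': from fail(8)=0 chase 'c': 0 ⇒ 6;  out={4}∪out(6)={4}
  fail(3) 'ebb': from fail(2)=8 chase 'b': 8→0 ⇒ 8;  out=∅∪out(8)={3}
  fail(5) 'ebc': from fail(2)=8 chase 'c': 8 ⇒ 9;  out={1}∪out(9)={1,4}
  fail(4) 'ebbe': from fail(3)=8 chase 'e': 8→0 ⇒ 1;  out={0}∪out(1)={0}

Run:
pos 0 'e': at 1
pos 1 'b': at 2  ** P3@[1:1]
pos 2 'c': at 5  ** P1@[0:2],P4@[1:2]
pos 3 'b': at 8 (fail-walked)  ** P3@[3:3]
pos 4 'e': at 1 (fail-walked)
pos 5 'b': at 2  ** P3@[5:5]
pos 6 'c': at 5  ** P1@[4:6],P4@[5:6]
pos 7 'a': at 7 (fail-walked)  ** P2@[6:7]
pos 8 'a': at 0 (fail-walked)
pos 9 'e': at 1
pos 10 'e': at 1 (fail-walked)
pos 11 'b': at 2  ** P3@[11:11]
pos 12 'd': at 0 (fail-walked)
pos 13 'd': at 0
pos 14 'a': at 0
pos 15 'e': at 1
pos 16 'b': at 2  ** P3@[16:16]
pos 17 'b': at 3  ** P3@[17:17]
pos 18 'e': at 4  ** P0@[15:18]
pos 19 'd': at 0 (fail-walked)
pos 20 'd': at 0
pos 21 'c': at 6
pos 22 'a': at 7  ** P2@[21:22]
pos 23 'b': at 8 (fail-walked)  ** P3@[23:23]
pos 24 'a': at 0 (fail-walked)
pos 25 'd': at 0
pos 26 'c': at 6
pos 27 'a': at 7  ** P2@[26:27]
pos 28 'c': at 6 (fail-walked)
pos 29 'a': at 7  ** P2@[28:29]
pos 30 'b': at 8 (fail-walked)  ** P3@[30:30]
pos 31 'c': at 9  ** P4@[30:31]
pos 32 'a': at 7 (fail-walked)  ** P2@[31:32]
pos 33 'b': at 8 (fail-walked)  ** P3@[33:33]
pos 34 'c': at 9  ** P4@[33:34]
pos 35 'a': at 7 (fail-walked)  ** P2@[34:35]
pos 36 'e': at 1 (fail-walked)
pos 37 'b': at 2  ** P3@[37:37]
pos 38 'c': at 5  ** P1@[36:38],P4@[37:38]
pos 39 'c': at 6 (fail-walked)
pos 40 'd': at 0 (fail-walked)
pos 41 'a': at 0
pos 42 'c': at 6
pos 43 'd': at 0 (fail-walked)

Result: [[1,3],[2,1],[2,4],[3,3],[5,3],[6,1],[6,4],[7,2],[11,3],[16,3],[17,3],[18,0],[22,2],[23,3],[27,2],[29,2],[30,3],[31,4],[32,2],[33,3],[34,4],[35,2],[37,3],[38,1],[38,4]]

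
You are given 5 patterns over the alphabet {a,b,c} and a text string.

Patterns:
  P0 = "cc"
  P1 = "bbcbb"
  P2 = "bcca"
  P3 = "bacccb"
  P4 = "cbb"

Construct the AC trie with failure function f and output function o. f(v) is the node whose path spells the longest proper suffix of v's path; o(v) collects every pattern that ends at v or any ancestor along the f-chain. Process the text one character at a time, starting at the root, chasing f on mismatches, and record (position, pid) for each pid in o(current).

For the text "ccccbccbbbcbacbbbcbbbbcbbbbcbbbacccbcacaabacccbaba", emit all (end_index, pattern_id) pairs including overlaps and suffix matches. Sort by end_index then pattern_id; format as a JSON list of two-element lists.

Build automaton:
Trie nodes:
  n0 'ε': b→3 c→1
  n1 'c': b→16 c→2
  n2 'cc': ·  ←P0
  n3 'b': a→11 b→4 c→8
  n4 'bb': c→5
  n5 'bbc': b→6
  n6 'bbcb': b→7
  n7 'bbcbb': ·  ←P1
  n8 'bc': c→9
  n9 'bcc': a→10
  n10 'bcca': ·  ←P2
  n11 'ba': c→12
  n12 'bac': c→13
  n13 'bacc': c→14
  n14 'baccc': b→15
  n15 'bacccb': ·  ←P3
  n16 'cb': b→17
  n17 'cbb': ·  ←P4

Failure links (BFS by depth):
  n1('c'): parent n0 fail=0; on 'c' 0 → fail=0;  out ∅∪∅=∅
  n3('b'): parent n0 fail=0; on 'b' 0 → fail=0;  out ∅∪∅=∅
  n2('cc'): parent n1 fail=0; on 'c' 0 → fail=1;  out {0}∪∅={0}
  n4('bb'): parent n3 fail=0; on 'b' 0 → fail=3;  out ∅∪∅=∅
  n8('bc'): parent n3 fail=0; on 'c' 0 → fail=1;  out ∅∪∅=∅
  n11('ba'): parent n3 fail=0; on 'a' 0 → fail=0;  out ∅∪∅=∅
  n16('cb'): parent n1 fail=0; on 'b' 0 → fail=3;  out ∅∪∅=∅
  n5('bbc'): parent n4 fail=3; on 'c' 3 → fail=8;  out ∅∪∅=∅
  n9('bcc'): parent n8 fail=1; on 'c' 1 → fail=2;  out ∅∪{0}={0}
  n12('bac'): parent n11 fail=0; on 'c' 0 → fail=1;  out ∅∪∅=∅
  n17('cbb'): parent n16 fail=3; on 'b' 3 → fail=4;  out {4}∪∅={4}
  n6('bbcb'): parent n5 fail=8; on 'b' 8→1 → fail=16;  out ∅∪∅=∅
  n10('bcca'): parent n9 fail=2; on 'a' 2→1→0 → fail=0;  out {2}∪∅={2}
  n13('bacc'): parent n12 fail=1; on 'c' 1 → fail=2;  out ∅∪{0}={0}
  n7('bbcbb'): parent n6 fail=16; on 'b' 16 → fail=17;  out {1}∪{4}={1,4}
  n14('baccc'): parent n13 fail=2; on 'c' 2→1 → fail=2;  out ∅∪{0}={0}
  n15('bacccb'): parent n14 fail=2; on 'b' 2→1 → fail=16;  out {3}∪∅={3}

Scan:
i=0 'c': node 0→1
i=1 'c': node 1→2  emit P0@[0:1]
i=2 'c': node 2→2 (fail-walked)  emit P0@[1:2]
i=3 'c': node 2→2 (fail-walked)  emit P0@[2:3]
i=4 'b': node 2→16 (fail-walked)
i=5 'c': node 16→8 (fail-walked)
i=6 'c': node 8→9  emit P0@[5:6]
i=7 'b': node 9→16 (fail-walked)
i=8 'b': node 16→17  emit P4@[6:8]
i=9 'b': node 17→4 (fail-walked)
i=10 'c': node 4→5
i=11 'b': node 5→6
i=12 'a': node 6→11 (fail-walked)
i=13 'c': node 11→12
i=14 'b': node 12→16 (fail-walked)
i=15 'b': node 16→17  emit P4@[13:15]
i=16 'b': node 17→4 (fail-walked)
i=17 'c': node 4→5
i=18 'b': node 5→6
i=19 'b': node 6→7  emit P1@[15:19],P4@[17:19]
i=20 'b': node 7→4 (fail-walked)
i=21 'b': node 4→4 (fail-walked)
i=22 'c': node 4→5
i=23 'b': node 5→6
i=24 'b': node 6→7  emit P1@[20:24],P4@[22:24]
i=25 'b': node 7→4 (fail-walked)
i=26 'b': node 4→4 (fail-walked)
i=27 'c': node 4→5
i=28 'b': node 5→6
i=29 'b': node 6→7  emit P1@[25:29],P4@[27:29]
i=30 'b': node 7→4 (fail-walked)
i=31 'a': node 4→11 (fail-walked)
i=32 'c': node 11→12
i=33 'c': node 12→13  emit P0@[32:33]
i=34 'c': node 13→14  emit P0@[33:34]
i=35 'b': node 14→15  emit P3@[30:35]
i=36 'c': node 15→8 (fail-walked)
i=37 'a': node 8→0 (fail-walked)
i=38 'c': node 0→1
i=39 'a': node 1→0 (fail-walked)
i=40 'a': node 0→0
i=41 'b': node 0→3
i=42 'a': node 3→11
i=43 'c': node 11→12
i=44 'c': node 12→13  emit P0@[43:44]
i=45 'c': node 13→14  emit P0@[44:45]
i=46 'b': node 14→15  emit P3@[41:46]
i=47 'a': node 15→11 (fail-walked)
i=48 'b': node 11→3 (fail-walked)
i=49 'a': node 3→11

Matches: [[1,0],[2,0],[3,0],[6,0],[8,4],[15,4],[19,1],[19,4],[24,1],[24,4],[29,1],[29,4],[33,0],[34,0],[35,3],[44,0],[45,0],[46,3]]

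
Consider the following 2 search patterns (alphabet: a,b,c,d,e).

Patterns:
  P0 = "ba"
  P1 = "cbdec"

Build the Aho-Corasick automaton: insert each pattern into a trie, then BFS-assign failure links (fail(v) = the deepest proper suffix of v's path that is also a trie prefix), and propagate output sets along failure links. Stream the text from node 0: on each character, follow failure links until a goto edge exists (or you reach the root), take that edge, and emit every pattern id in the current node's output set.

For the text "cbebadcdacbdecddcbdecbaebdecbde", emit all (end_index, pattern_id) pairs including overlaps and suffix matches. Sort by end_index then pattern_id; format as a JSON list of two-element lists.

Build automaton:
Trie (insert patterns):
  0='ε' goto b→1 c→3
  1='b' goto a→2
  2='ba' goto ·  [P0 ends]
  3='c' goto b→4
  4='cb' goto d→5
  5='cbd' goto e→6
  6='cbde' goto c→7
  7='cbdec' goto ·  [P1 ends]

Failure links (BFS by depth):
  n1('b'): parent n0 fail=0; on 'b' 0 → fail=0;  out ∅∪∅=∅
  n3('c'): parent n0 fail=0; on 'c' 0 → fail=0;  out ∅∪∅=∅
  n2('ba'): parent n1 fail=0; on 'a' 0 → fail=0;  out {0}∪∅={0}
  n4('cb'): parent n3 fail=0; on 'b' 0 → fail=1;  out ∅∪∅=∅
  n5('cbd'): parent n4 fail=1; on 'd' 1→0 → fail=0;  out ∅∪∅=∅
  n6('cbde'): parent n5 fail=0; on 'e' 0 → fail=0;  out ∅∪∅=∅
  n7('cbdec'): parent n6 fail=0; on 'c' 0 → fail=3;  out {1}∪∅={1}

Run:
[0] read 'c'  n0⇒n3
[1] read 'b'  n3⇒n4
[2] read 'e'  n4⇒n0 ·f
[3] read 'b'  n0⇒n1
[4] read 'a'  n1⇒n2  ** P0@[3:4]
[5] read 'd'  n2⇒n0 ·f
[6] read 'c'  n0⇒n3
[7] read 'd'  n3⇒n0 ·f
[8] read 'a'  n0⇒n0
[9] read 'c'  n0⇒n3
[10] read 'b'  n3⇒n4
[11] read 'd'  n4⇒n5
[12] read 'e'  n5⇒n6
[13] read 'c'  n6⇒n7  ** P1@[9:13]
[14] read 'd'  n7⇒n0 ·f
[15] read 'd'  n0⇒n0
[16] read 'c'  n0⇒n3
[17] read 'b'  n3⇒n4
[18] read 'd'  n4⇒n5
[19] read 'e'  n5⇒n6
[20] read 'c'  n6⇒n7  ** P1@[16:20]
[21] read 'b'  n7⇒n4 ·f
[22] read 'a'  n4⇒n2 ·f  ** P0@[21:22]
[23] read 'e'  n2⇒n0 ·f
[24] read 'b'  n0⇒n1
[25] read 'd'  n1⇒n0 ·f
[26] read 'e'  n0⇒n0
[27] read 'c'  n0⇒n3
[28] read 'b'  n3⇒n4
[29] read 'd'  n4⇒n5
[30] read 'e'  n5⇒n6

Matches: [[4,0],[13,1],[20,1],[22,0]]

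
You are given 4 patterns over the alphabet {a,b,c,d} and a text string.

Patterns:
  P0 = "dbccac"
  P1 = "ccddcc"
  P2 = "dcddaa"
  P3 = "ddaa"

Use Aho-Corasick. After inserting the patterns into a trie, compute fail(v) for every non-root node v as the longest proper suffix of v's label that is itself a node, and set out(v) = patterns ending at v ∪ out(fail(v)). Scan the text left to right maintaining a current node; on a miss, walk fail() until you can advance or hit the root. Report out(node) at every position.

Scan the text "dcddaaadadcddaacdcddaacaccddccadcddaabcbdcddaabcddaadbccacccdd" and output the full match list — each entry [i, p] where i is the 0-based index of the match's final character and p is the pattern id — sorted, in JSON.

Construct AC machine:
Trie nodes:
  n0 'ε': c→7 d→1
  n1 'd': b→2 c→13 d→18
  n2 'db': c→3
  n3 'dbc': c→4
  n4 'dbcc': a→5
  n5 'dbcca': c→6
  n6 'dbccac': ·  [P0 ends]
  n7 'c': c→8
  n8 'cc': d→9
  n9 'ccd': d→10
  n10 'ccdd': c→11
  n11 'ccddc': c→12
  n12 'ccddcc': ·  [P1 ends]
  n13 'dc': d→14
  n14 'dcd': d→15
  n15 'dcdd': a→16
  n16 'dcdda': a→17
  n17 'dcddaa': ·  [P2 ends]
  n18 'dd': a→19
  n19 'dda': a→20
  n20 'ddaa': ·  [P3 ends]

BFS fail/out derivation:
  fail(1) 'd': from fail(0)=0 chase 'd': 0 ⇒ 0;  out=∅∪out(0)=∅
  fail(7) 'c': from fail(0)=0 chase 'c': 0 ⇒ 0;  out=∅∪out(0)=∅
  fail(2) 'db': from fail(1)=0 chase 'b': 0 ⇒ 0;  out=∅∪out(0)=∅
  fail(8) 'cc': from fail(7)=0 chase 'c': 0 ⇒ 7;  out=∅∪out(7)=∅
  fail(13) 'dc': from fail(1)=0 chase 'c': 0 ⇒ 7;  out=∅∪out(7)=∅
  fail(18) 'dd': from fail(1)=0 chase 'd': 0 ⇒ 1;  out=∅∪out(1)=∅
  fail(3) 'dbc': from fail(2)=0 chase 'c': 0 ⇒ 7;  out=∅∪out(7)=∅
  fail(9) 'ccd': from fail(8)=7 chase 'd': 7→0 ⇒ 1;  out=∅∪out(1)=∅
  fail(14) 'dcd': from fail(13)=7 chase 'd': 7→0 ⇒ 1;  out=∅∪out(1)=∅
  fail(19) 'dda': from fail(18)=1 chase 'a': 1→0 ⇒ 0;  out=∅∪out(0)=∅
  fail(4) 'dbcc': from fail(3)=7 chase 'c': 7 ⇒ 8;  out=∅∪out(8)=∅
  fail(10) 'ccdd': from fail(9)=1 chase 'd': 1 ⇒ 18;  out=∅∪out(18)=∅
  fail(15) 'dcdd': from fail(14)=1 chase 'd': 1 ⇒ 18;  out=∅∪out(18)=∅
  fail(20) 'ddaa': from fail(19)=0 chase 'a': 0 ⇒ 0;  out={3}∪out(0)={3}
  fail(5) 'dbcca': from fail(4)=8 chase 'a': 8→7→0 ⇒ 0;  out=∅∪out(0)=∅
  fail(11) 'ccddc': from fail(10)=18 chase 'c': 18→1 ⇒ 13;  out=∅∪out(13)=∅
  fail(16) 'dcdda': from fail(15)=18 chase 'a': 18 ⇒ 19;  out=∅∪out(19)=∅
  fail(6) 'dbccac': from fail(5)=0 chase 'c': 0 ⇒ 7;  out={0}∪out(7)={0}
  fail(12) 'ccddcc': from fail(11)=13 chase 'c': 13→7 ⇒ 8;  out={1}∪out(8)={1}
  fail(17) 'dcddaa': from fail(16)=19 chase 'a': 19 ⇒ 20;  out={2}∪out(20)={2,3}

Scan:
pos 0 'd': at 1
pos 1 'c': at 13
pos 2 'd': at 14
pos 3 'd': at 15
pos 4 'a': at 16
pos 5 'a': at 17  emit P2@[0:5],P3@[2:5]
pos 6 'a': at 0 ·f
pos 7 'd': at 1
pos 8 'a': at 0 ·f
pos 9 'd': at 1
pos 10 'c': at 13
pos 11 'd': at 14
pos 12 'd': at 15
pos 13 'a': at 16
pos 14 'a': at 17  emit P2@[9:14],P3@[11:14]
pos 15 'c': at 7 ·f
pos 16 'd': at 1 ·f
pos 17 'c': at 13
pos 18 'd': at 14
pos 19 'd': at 15
pos 20 'a': at 16
pos 21 'a': at 17  emit P2@[16:21],P3@[18:21]
pos 22 'c': at 7 ·f
pos 23 'a': at 0 ·f
pos 24 'c': at 7
pos 25 'c': at 8
pos 26 'd': at 9
pos 27 'd': at 10
pos 28 'c': at 11
pos 29 'c': at 12  emit P1@[24:29]
pos 30 'a': at 0 ·f
pos 31 'd': at 1
pos 32 'c': at 13
pos 33 'd': at 14
pos 34 'd': at 15
pos 35 'a': at 16
pos 36 'a': at 17  emit P2@[31:36],P3@[33:36]
pos 37 'b': at 0 ·f
pos 38 'c': at 7
pos 39 'b': at 0 ·f
pos 40 'd': at 1
pos 41 'c': at 13
pos 42 'd': at 14
pos 43 'd': at 15
pos 44 'a': at 16
pos 45 'a': at 17  emit P2@[40:45],P3@[42:45]
pos 46 'b': at 0 ·f
pos 47 'c': at 7
pos 48 'd': at 1 ·f
pos 49 'd': at 18
pos 50 'a': at 19
pos 51 'a': at 20  emit P3@[48:51]
pos 52 'd': at 1 ·f
pos 53 'b': at 2
pos 54 'c': at 3
pos 55 'c': at 4
pos 56 'a': at 5
pos 57 'c': at 6  emit P0@[52:57]
pos 58 'c': at 8 ·f
pos 59 'c': at 8 ·f
pos 60 'd': at 9
pos 61 'd': at 10

Matches: [[5,2],[5,3],[14,2],[14,3],[21,2],[21,3],[29,1],[36,2],[36,3],[45,2],[45,3],[51,3],[57,0]]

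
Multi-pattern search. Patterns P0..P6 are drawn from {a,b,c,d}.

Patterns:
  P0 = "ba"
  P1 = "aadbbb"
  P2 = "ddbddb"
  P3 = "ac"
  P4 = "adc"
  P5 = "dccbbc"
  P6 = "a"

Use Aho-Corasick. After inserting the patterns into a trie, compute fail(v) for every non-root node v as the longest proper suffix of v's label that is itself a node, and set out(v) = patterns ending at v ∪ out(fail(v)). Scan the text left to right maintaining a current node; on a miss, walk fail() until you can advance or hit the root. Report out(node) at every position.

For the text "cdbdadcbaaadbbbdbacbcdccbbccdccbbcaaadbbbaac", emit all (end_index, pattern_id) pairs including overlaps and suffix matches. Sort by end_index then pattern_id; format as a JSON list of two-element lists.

Build:
Trie (insert patterns):
  0='ε' goto a→3 b→1 d→9
  1='b' goto a→2
  2='ba' goto ·  [P0 ends]
  3='a' goto a→4 c→15 d→16  [P6 ends]
  4='aa' goto d→5
  5='aad' goto b→6
  6='aadb' goto b→7
  7='aadbb' goto b→8
  8='aadbbb' goto ·  [P1 ends]
  9='d' goto c→18 d→10
  10='dd' goto b→11
  11='ddb' goto d→12
  12='ddbd' goto d→13
  13='ddbdd' goto b→14
  14='ddbddb' goto ·  [P2 ends]
  15='ac' goto ·  [P3 ends]
  16='ad' goto c→17
  17='adc' goto ·  [P4 ends]
  18='dc' goto c→19
  19='dcc' goto b→20
  20='dccb' goto b→21
  21='dccbb' goto c→22
  22='dccbbc' goto ·  [P5 ends]

Failure links (BFS by depth):
  fail(1) 'b': from fail(0)=0 chase 'b': 0 ⇒ 0;  out=∅∪out(0)=∅
  fail(3) 'a': from fail(0)=0 chase 'a': 0 ⇒ 0;  out={6}∪out(0)={6}
  fail(9) 'd': from fail(0)=0 chase 'd': 0 ⇒ 0;  out=∅∪out(0)=∅
  fail(2) 'ba': from fail(1)=0 chase 'a': 0 ⇒ 3;  out={0}∪out(3)={0,6}
  fail(4) 'aa': from fail(3)=0 chase 'a': 0 ⇒ 3;  out=∅∪out(3)={6}
  fail(10) 'dd': from fail(9)=0 chase 'd': 0 ⇒ 9;  out=∅∪out(9)=∅
  fail(15) 'ac': from fail(3)=0 chase 'c': 0 ⇒ 0;  out={3}∪out(0)={3}
  fail(16) 'ad': from fail(3)=0 chase 'd': 0 ⇒ 9;  out=∅∪out(9)=∅
  fail(18) 'dc': from fail(9)=0 chase 'c': 0 ⇒ 0;  out=∅∪out(0)=∅
  fail(5) 'aad': from fail(4)=3 chase 'd': 3 ⇒ 16;  out=∅∪out(16)=∅
  fail(11) 'ddb': from fail(10)=9 chase 'b': 9→0 ⇒ 1;  out=∅∪out(1)=∅
  fail(17) 'adc': from fail(16)=9 chase 'c': 9 ⇒ 18;  out={4}∪out(18)={4}
  fail(19) 'dcc': from fail(18)=0 chase 'c': 0 ⇒ 0;  out=∅∪out(0)=∅
  fail(6) 'aadb': from fail(5)=16 chase 'b': 16→9→0 ⇒ 1;  out=∅∪out(1)=∅
  fail(12) 'ddbd': from fail(11)=1 chase 'd': 1→0 ⇒ 9;  out=∅∪out(9)=∅
  fail(20) 'dccb': from fail(19)=0 chase 'b': 0 ⇒ 1;  out=∅∪out(1)=∅
  fail(7) 'aadbb': from fail(6)=1 chase 'b': 1→0 ⇒ 1;  out=∅∪out(1)=∅
  fail(13) 'ddbdd': from fail(12)=9 chase 'd': 9 ⇒ 10;  out=∅∪out(10)=∅
  fail(21) 'dccbb': from fail(20)=1 chase 'b': 1→0 ⇒ 1;  out=∅∪out(1)=∅
  fail(8) 'aadbbb': from fail(7)=1 chase 'b': 1→0 ⇒ 1;  out={1}∪out(1)={1}
  fail(14) 'ddbddb': from fail(13)=10 chase 'b': 10 ⇒ 11;  out={2}∪out(11)={2}
  fail(22) 'dccbbc': from fail(21)=1 chase 'c': 1→0 ⇒ 0;  out={5}∪out(0)={5}

Text stream:
[0] read 'c'  n0⇒n0
[1] read 'd'  n0⇒n9
[2] read 'b'  n9⇒n1 (via fail)
[3] read 'd'  n1⇒n9 (via fail)
[4] read 'a'  n9⇒n3 (via fail)  emit P6@[4:4]
[5] read 'd'  n3⇒n16
[6] read 'c'  n16⇒n17  emit P4@[4:6]
[7] read 'b'  n17⇒n1 (via fail)
[8] read 'a'  n1⇒n2  emit P0@[7:8],P6@[8:8]
[9] read 'a'  n2⇒n4 (via fail)  emit P6@[9:9]
[10] read 'a'  n4⇒n4 (via fail)  emit P6@[10:10]
[11] read 'd'  n4⇒n5
[12] read 'b'  n5⇒n6
[13] read 'b'  n6⇒n7
[14] read 'b'  n7⇒n8  emit P1@[9:14]
[15] read 'd'  n8⇒n9 (via fail)
[16] read 'b'  n9⇒n1 (via fail)
[17] read 'a'  n1⇒n2  emit P0@[16:17],P6@[17:17]
[18] read 'c'  n2⇒n15 (via fail)  emit P3@[17:18]
[19] read 'b'  n15⇒n1 (via fail)
[20] read 'c'  n1⇒n0 (via fail)
[21] read 'd'  n0⇒n9
[22] read 'c'  n9⇒n18
[23] read 'c'  n18⇒n19
[24] read 'b'  n19⇒n20
[25] read 'b'  n20⇒n21
[26] read 'c'  n21⇒n22  emit P5@[21:26]
[27] read 'c'  n22⇒n0 (via fail)
[28] read 'd'  n0⇒n9
[29] read 'c'  n9⇒n18
[30] read 'c'  n18⇒n19
[31] read 'b'  n19⇒n20
[32] read 'b'  n20⇒n21
[33] read 'c'  n21⇒n22  emit P5@[28:33]
[34] read 'a'  n22⇒n3 (via fail)  emit P6@[34:34]
[35] read 'a'  n3⇒n4  emit P6@[35:35]
[36] read 'a'  n4⇒n4 (via fail)  emit P6@[36:36]
[37] read 'd'  n4⇒n5
[38] read 'b'  n5⇒n6
[39] read 'b'  n6⇒n7
[40] read 'b'  n7⇒n8  emit P1@[35:40]
[41] read 'a'  n8⇒n2 (via fail)  emit P0@[40:41],P6@[41:41]
[42] read 'a'  n2⇒n4 (via fail)  emit P6@[42:42]
[43] read 'c'  n4⇒n15 (via fail)  emit P3@[42:43]

Result: [[4,6],[6,4],[8,0],[8,6],[9,6],[10,6],[14,1],[17,0],[17,6],[18,3],[26,5],[33,5],[34,6],[35,6],[36,6],[40,1],[41,0],[41,6],[42,6],[43,3]]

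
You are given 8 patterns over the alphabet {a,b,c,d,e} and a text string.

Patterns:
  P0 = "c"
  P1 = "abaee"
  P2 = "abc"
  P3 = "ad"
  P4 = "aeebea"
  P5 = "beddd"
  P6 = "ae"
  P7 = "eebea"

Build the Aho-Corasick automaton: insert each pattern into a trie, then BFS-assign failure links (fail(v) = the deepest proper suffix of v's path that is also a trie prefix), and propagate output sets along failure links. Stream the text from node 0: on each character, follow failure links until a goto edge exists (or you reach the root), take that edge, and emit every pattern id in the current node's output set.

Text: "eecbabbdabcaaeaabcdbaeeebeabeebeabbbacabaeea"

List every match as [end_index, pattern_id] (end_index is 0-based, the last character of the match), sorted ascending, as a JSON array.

Build automaton:
Trie nodes:
  0='ε' goto a→2 b→14 c→1 e→19
  1='c' goto ·  ←P0
  2='a' goto b→3 d→8 e→9
  3='ab' goto a→4 c→7
  4='aba' goto e→5
  5='abae' goto e→6
  6='abaee' goto ·  ←P1
  7='abc' goto ·  ←P2
  8='ad' goto ·  ←P3
  9='ae' goto e→10  ←P6
  10='aee' goto b→11
  11='aeeb' goto e→12
  12='aeebe' goto a→13
  13='aeebea' goto ·  ←P4
  14='b' goto e→15
  15='be' goto d→16
  16='bed' goto d→17
  17='bedd' goto d→18
  18='beddd' goto ·  ←P5
  19='e' goto e→20
  20='ee' goto b→21
  21='eeb' goto e→22
  22='eebe' goto a→23
  23='eebea' goto ·  ←P7

Failure links (BFS by depth):
  n1('c'): parent n0 fail=0; on 'c' 0 → fail=0;  out {0}∪∅={0}
  n2('a'): parent n0 fail=0; on 'a' 0 → fail=0;  out ∅∪∅=∅
  n14('b'): parent n0 fail=0; on 'b' 0 → fail=0;  out ∅∪∅=∅
  n19('e'): parent n0 fail=0; on 'e' 0 → fail=0;  out ∅∪∅=∅
  n3('ab'): parent n2 fail=0; on 'b' 0 → fail=14;  out ∅∪∅=∅
  n8('ad'): parent n2 fail=0; on 'd' 0 → fail=0;  out {3}∪∅={3}
  n9('ae'): parent n2 fail=0; on 'e' 0 → fail=19;  out {6}∪∅={6}
  n15('be'): parent n14 fail=0; on 'e' 0 → fail=19;  out ∅∪∅=∅
  n20('ee'): parent n19 fail=0; on 'e' 0 → fail=19;  out ∅∪∅=∅
  n4('aba'): parent n3 fail=14; on 'a' 14→0 → fail=2;  out ∅∪∅=∅
  n7('abc'): parent n3 fail=14; on 'c' 14→0 → fail=1;  out {2}∪{0}={0,2}
  n10('aee'): parent n9 fail=19; on 'e' 19 → fail=20;  out ∅∪∅=∅
  n16('bed'): parent n15 fail=19; on 'd' 19→0 → fail=0;  out ∅∪∅=∅
  n21('eeb'): parent n20 fail=19; on 'b' 19→0 → fail=14;  out ∅∪∅=∅
  n5('abae'): parent n4 fail=2; on 'e' 2 → fail=9;  out ∅∪{6}={6}
  n11('aeeb'): parent n10 fail=20; on 'b' 20 → fail=21;  out ∅∪∅=∅
  n17('bedd'): parent n16 fail=0; on 'd' 0 → fail=0;  out ∅∪∅=∅
  n22('eebe'): parent n21 fail=14; on 'e' 14 → fail=15;  out ∅∪∅=∅
  n6('abaee'): parent n5 fail=9; on 'e' 9 → fail=10;  out {1}∪∅={1}
  n12('aeebe'): parent n11 fail=21; on 'e' 21 → fail=22;  out ∅∪∅=∅
  n18('beddd'): parent n17 fail=0; on 'd' 0 → fail=0;  out {5}∪∅={5}
  n23('eebea'): parent n22 fail=15; on 'a' 15→19→0 → fail=2;  out {7}∪∅={7}
  n13('aeebea'): parent n12 fail=22; on 'a' 22 → fail=23;  out {4}∪{7}={4,7}

Run:
i=0 'e': node 0→19
i=1 'e': node 19→20
i=2 'c': node 20→1 ·f  emit P0@[2:2]
i=3 'b': node 1→14 ·f
i=4 'a': node 14→2 ·f
i=5 'b': node 2→3
i=6 'b': node 3→14 ·f
i=7 'd': node 14→0 ·f
i=8 'a': node 0→2
i=9 'b': node 2→3
i=10 'c': node 3→7  emit P0@[10:10],P2@[8:10]
i=11 'a': node 7→2 ·f
i=12 'a': node 2→2 ·f
i=13 'e': node 2→9  emit P6@[12:13]
i=14 'a': node 9→2 ·f
i=15 'a': node 2→2 ·f
i=16 'b': node 2→3
i=17 'c': node 3→7  emit P0@[17:17],P2@[15:17]
i=18 'd': node 7→0 ·f
i=19 'b': node 0→14
i=20 'a': node 14→2 ·f
i=21 'e': node 2→9  emit P6@[20:21]
i=22 'e': node 9→10
i=23 'e': node 10→20 ·f
i=24 'b': node 20→21
i=25 'e': node 21→22
i=26 'a': node 22→23  emit P7@[22:26]
i=27 'b': node 23→3 ·f
i=28 'e': node 3→15 ·f
i=29 'e': node 15→20 ·f
i=30 'b': node 20→21
i=31 'e': node 21→22
i=32 'a': node 22→23  emit P7@[28:32]
i=33 'b': node 23→3 ·f
i=34 'b': node 3→14 ·f
i=35 'b': node 14→14 ·f
i=36 'a': node 14→2 ·f
i=37 'c': node 2→1 ·f  emit P0@[37:37]
i=38 'a': node 1→2 ·f
i=39 'b': node 2→3
i=40 'a': node 3→4
i=41 'e': node 4→5  emit P6@[40:41]
i=42 'e': node 5→6  emit P1@[38:42]
i=43 'a': node 6→2 ·f

Result: [[2,0],[10,0],[10,2],[13,6],[17,0],[17,2],[21,6],[26,7],[32,7],[37,0],[41,6],[42,1]]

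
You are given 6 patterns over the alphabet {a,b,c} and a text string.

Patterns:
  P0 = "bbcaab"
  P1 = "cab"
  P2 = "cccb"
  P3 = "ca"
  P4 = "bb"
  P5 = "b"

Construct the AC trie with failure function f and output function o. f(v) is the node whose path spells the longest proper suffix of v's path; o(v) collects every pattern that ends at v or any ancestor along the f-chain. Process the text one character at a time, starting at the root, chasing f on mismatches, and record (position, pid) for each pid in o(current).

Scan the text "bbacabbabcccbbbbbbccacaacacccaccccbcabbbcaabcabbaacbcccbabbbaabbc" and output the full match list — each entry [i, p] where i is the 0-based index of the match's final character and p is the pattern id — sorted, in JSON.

Construct AC machine:
Trie (insert patterns):
  0='ε' goto b→1 c→7
  1='b' goto b→2  [P5 ends]
  2='bb' goto c→3  [P4 ends]
  3='bbc' goto a→4
  4='bbca' goto a→5
  5='bbcaa' goto b→6
  6='bbcaab' goto ·  [P0 ends]
  7='c' goto a→8 c→10
  8='ca' goto b→9  [P3 ends]
  9='cab' goto ·  [P1 ends]
  10='cc' goto c→11
  11='ccc' goto b→12
  12='cccb' goto ·  [P2 ends]

Failure links (BFS by depth):
  n1('b'): parent n0 fail=0; on 'b' 0 → fail=0;  out {5}∪∅={5}
  n7('c'): parent n0 fail=0; on 'c' 0 → fail=0;  out ∅∪∅=∅
  n2('bb'): parent n1 fail=0; on 'b' 0 → fail=1;  out {4}∪{5}={4,5}
  n8('ca'): parent n7 fail=0; on 'a' 0 → fail=0;  out {3}∪∅={3}
  n10('cc'): parent n7 fail=0; on 'c' 0 → fail=7;  out ∅∪∅=∅
  n3('bbc'): parent n2 fail=1; on 'c' 1→0 → fail=7;  out ∅∪∅=∅
  n9('cab'): parent n8 fail=0; on 'b' 0 → fail=1;  out {1}∪{5}={1,5}
  n11('ccc'): parent n10 fail=7; on 'c' 7 → fail=10;  out ∅∪∅=∅
  n4('bbca'): parent n3 fail=7; on 'a' 7 → fail=8;  out ∅∪{3}={3}
  n12('cccb'): parent n11 fail=10; on 'b' 10→7→0 → fail=1;  out {2}∪{5}={2,5}
  n5('bbcaa'): parent n4 fail=8; on 'a' 8→0 → fail=0;  out ∅∪∅=∅
  n6('bbcaab'): parent n5 fail=0; on 'b' 0 → fail=1;  out {0}∪{5}={0,5}

Run:
pos 0 'b': at 1  ** P5@[0:0]
pos 1 'b': at 2  ** P4@[0:1],P5@[1:1]
pos 2 'a': at 0 (via fail)
pos 3 'c': at 7
pos 4 'a': at 8  ** P3@[3:4]
pos 5 'b': at 9  ** P1@[3:5],P5@[5:5]
pos 6 'b': at 2 (via fail)  ** P4@[5:6],P5@[6:6]
pos 7 'a': at 0 (via fail)
pos 8 'b': at 1  ** P5@[8:8]
pos 9 'c': at 7 (via fail)
pos 10 'c': at 10
pos 11 'c': at 11
pos 12 'b': at 12  ** P2@[9:12],P5@[12:12]
pos 13 'b': at 2 (via fail)  ** P4@[12:13],P5@[13:13]
pos 14 'b': at 2 (via fail)  ** P4@[13:14],P5@[14:14]
pos 15 'b': at 2 (via fail)  ** P4@[14:15],P5@[15:15]
pos 16 'b': at 2 (via fail)  ** P4@[15:16],P5@[16:16]
pos 17 'b': at 2 (via fail)  ** P4@[16:17],P5@[17:17]
pos 18 'c': at 3
pos 19 'c': at 10 (via fail)
pos 20 'a': at 8 (via fail)  ** P3@[19:20]
pos 21 'c': at 7 (via fail)
pos 22 'a': at 8  ** P3@[21:22]
pos 23 'a': at 0 (via fail)
pos 24 'c': at 7
pos 25 'a': at 8  ** P3@[24:25]
pos 26 'c': at 7 (via fail)
pos 27 'c': at 10
pos 28 'c': at 11
pos 29 'a': at 8 (via fail)  ** P3@[28:29]
pos 30 'c': at 7 (via fail)
pos 31 'c': at 10
pos 32 'c': at 11
pos 33 'c': at 11 (via fail)
pos 34 'b': at 12  ** P2@[31:34],P5@[34:34]
pos 35 'c': at 7 (via fail)
pos 36 'a': at 8  ** P3@[35:36]
pos 37 'b': at 9  ** P1@[35:37],P5@[37:37]
pos 38 'b': at 2 (via fail)  ** P4@[37:38],P5@[38:38]
pos 39 'b': at 2 (via fail)  ** P4@[38:39],P5@[39:39]
pos 40 'c': at 3
pos 41 'a': at 4  ** P3@[40:41]
pos 42 'a': at 5
pos 43 'b': at 6  ** P0@[38:43],P5@[43:43]
pos 44 'c': at 7 (via fail)
pos 45 'a': at 8  ** P3@[44:45]
pos 46 'b': at 9  ** P1@[44:46],P5@[46:46]
pos 47 'b': at 2 (via fail)  ** P4@[46:47],P5@[47:47]
pos 48 'a': at 0 (via fail)
pos 49 'a': at 0
pos 50 'c': at 7
pos 51 'b': at 1 (via fail)  ** P5@[51:51]
pos 52 'c': at 7 (via fail)
pos 53 'c': at 10
pos 54 'c': at 11
pos 55 'b': at 12  ** P2@[52:55],P5@[55:55]
pos 56 'a': at 0 (via fail)
pos 57 'b': at 1  ** P5@[57:57]
pos 58 'b': at 2  ** P4@[57:58],P5@[58:58]
pos 59 'b': at 2 (via fail)  ** P4@[58:59],P5@[59:59]
pos 60 'a': at 0 (via fail)
pos 61 'a': at 0
pos 62 'b': at 1  ** P5@[62:62]
pos 63 'b': at 2  ** P4@[62:63],P5@[63:63]
pos 64 'c': at 3

Matches: [[0,5],[1,4],[1,5],[4,3],[5,1],[5,5],[6,4],[6,5],[8,5],[12,2],[12,5],[13,4],[13,5],[14,4],[14,5],[15,4],[15,5],[16,4],[16,5],[17,4],[17,5],[20,3],[22,3],[25,3],[29,3],[34,2],[34,5],[36,3],[37,1],[37,5],[38,4],[38,5],[39,4],[39,5],[41,3],[43,0],[43,5],[45,3],[46,1],[46,5],[47,4],[47,5],[51,5],[55,2],[55,5],[57,5],[58,4],[58,5],[59,4],[59,5],[62,5],[63,4],[63,5]]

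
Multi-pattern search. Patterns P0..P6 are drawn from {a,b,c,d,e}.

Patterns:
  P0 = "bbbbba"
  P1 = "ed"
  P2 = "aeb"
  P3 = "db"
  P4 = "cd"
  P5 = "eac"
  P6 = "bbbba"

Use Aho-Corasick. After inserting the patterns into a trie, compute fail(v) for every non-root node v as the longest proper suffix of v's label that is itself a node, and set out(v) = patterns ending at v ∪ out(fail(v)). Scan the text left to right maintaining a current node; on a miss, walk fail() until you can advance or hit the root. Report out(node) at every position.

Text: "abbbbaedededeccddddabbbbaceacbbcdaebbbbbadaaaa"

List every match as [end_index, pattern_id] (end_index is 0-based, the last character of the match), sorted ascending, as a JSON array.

Build:
Trie nodes:
  n0 'ε': a→9 b→1 c→14 d→12 e→7
  n1 'b': b→2
  n2 'bb': b→3
  n3 'bbb': b→4
  n4 'bbbb': a→18 b→5
  n5 'bbbbb': a→6
  n6 'bbbbba': ·  [P0 ends]
  n7 'e': a→16 d→8
  n8 'ed': ·  [P1 ends]
  n9 'a': e→10
  n10 'ae': b→11
  n11 'aeb': ·  [P2 ends]
  n12 'd': b→13
  n13 'db': ·  [P3 ends]
  n14 'c': d→15
  n15 'cd': ·  [P4 ends]
  n16 'ea': c→17
  n17 'eac': ·  [P5 ends]
  n18 'bbbba': ·  [P6 ends]

Failure links (BFS by depth):
  fail(1) 'b': from fail(0)=0 chase 'b': 0 ⇒ 0;  out=∅∪out(0)=∅
  fail(7) 'e': from fail(0)=0 chase 'e': 0 ⇒ 0;  out=∅∪out(0)=∅
  fail(9) 'a': from fail(0)=0 chase 'a': 0 ⇒ 0;  out=∅∪out(0)=∅
  fail(12) 'd': from fail(0)=0 chase 'd': 0 ⇒ 0;  out=∅∪out(0)=∅
  fail(14) 'c': from fail(0)=0 chase 'c': 0 ⇒ 0;  out=∅∪out(0)=∅
  fail(2) 'bb': from fail(1)=0 chase 'b': 0 ⇒ 1;  out=∅∪out(1)=∅
  fail(8) 'ed': from fail(7)=0 chase 'd': 0 ⇒ 12;  out={1}∪out(12)={1}
  fail(10) 'ae': from fail(9)=0 chase 'e': 0 ⇒ 7;  out=∅∪out(7)=∅
  fail(13) 'db': from fail(12)=0 chase 'b': 0 ⇒ 1;  out={3}∪out(1)={3}
  fail(15) 'cd': from fail(14)=0 chase 'd': 0 ⇒ 12;  out={4}∪out(12)={4}
  fail(16) 'ea': from fail(7)=0 chase 'a': 0 ⇒ 9;  out=∅∪out(9)=∅
  fail(3) 'bbb': from fail(2)=1 chase 'b': 1 ⇒ 2;  out=∅∪out(2)=∅
  fail(11) 'aeb': from fail(10)=7 chase 'b': 7→0 ⇒ 1;  out={2}∪out(1)={2}
  fail(17) 'eac': from fail(16)=9 chase 'c': 9→0 ⇒ 14;  out={5}∪out(14)={5}
  fail(4) 'bbbb': from fail(3)=2 chase 'b': 2 ⇒ 3;  out=∅∪out(3)=∅
  fail(5) 'bbbbb': from fail(4)=3 chase 'b': 3 ⇒ 4;  out=∅∪out(4)=∅
  fail(18) 'bbbba': from fail(4)=3 chase 'a': 3→2→1→0 ⇒ 9;  out={6}∪out(9)={6}
  fail(6) 'bbbbba': from fail(5)=4 chase 'a': 4 ⇒ 18;  out={0}∪out(18)={0,6}

Text stream:
pos 0 'a': at 9
pos 1 'b': at 1 (via fail)
pos 2 'b': at 2
pos 3 'b': at 3
pos 4 'b': at 4
pos 5 'a': at 18  emit P6@[1:5]
pos 6 'e': at 10 (via fail)
pos 7 'd': at 8 (via fail)  emit P1@[6:7]
pos 8 'e': at 7 (via fail)
pos 9 'd': at 8  emit P1@[8:9]
pos 10 'e': at 7 (via fail)
pos 11 'd': at 8  emit P1@[10:11]
pos 12 'e': at 7 (via fail)
pos 13 'c': at 14 (via fail)
pos 14 'c': at 14 (via fail)
pos 15 'd': at 15  emit P4@[14:15]
pos 16 'd': at 12 (via fail)
pos 17 'd': at 12 (via fail)
pos 18 'd': at 12 (via fail)
pos 19 'a': at 9 (via fail)
pos 20 'b': at 1 (via fail)
pos 21 'b': at 2
pos 22 'b': at 3
pos 23 'b': at 4
pos 24 'a': at 18  emit P6@[20:24]
pos 25 'c': at 14 (via fail)
pos 26 'e': at 7 (via fail)
pos 27 'a': at 16
pos 28 'c': at 17  emit P5@[26:28]
pos 29 'b': at 1 (via fail)
pos 30 'b': at 2
pos 31 'c': at 14 (via fail)
pos 32 'd': at 15  emit P4@[31:32]
pos 33 'a': at 9 (via fail)
pos 34 'e': at 10
pos 35 'b': at 11  emit P2@[33:35]
pos 36 'b': at 2 (via fail)
pos 37 'b': at 3
pos 38 'b': at 4
pos 39 'b': at 5
pos 40 'a': at 6  emit P0@[35:40],P6@[36:40]
pos 41 'd': at 12 (via fail)
pos 42 'a': at 9 (via fail)
pos 43 'a': at 9 (via fail)
pos 44 'a': at 9 (via fail)
pos 45 'a': at 9 (via fail)

Matches: [[5,6],[7,1],[9,1],[11,1],[15,4],[24,6],[28,5],[32,4],[35,2],[40,0],[40,6]]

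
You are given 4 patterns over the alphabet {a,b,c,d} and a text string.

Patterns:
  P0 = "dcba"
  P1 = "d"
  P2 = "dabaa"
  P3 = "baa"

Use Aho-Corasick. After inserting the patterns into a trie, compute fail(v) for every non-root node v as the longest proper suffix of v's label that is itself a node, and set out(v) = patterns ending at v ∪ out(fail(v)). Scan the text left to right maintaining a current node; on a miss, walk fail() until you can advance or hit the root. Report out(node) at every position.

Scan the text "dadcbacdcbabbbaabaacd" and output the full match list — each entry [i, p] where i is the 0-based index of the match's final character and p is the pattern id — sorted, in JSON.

Build automaton:
Trie nodes:
  n0 'ε': b→9 d→1
  n1 'd': a→5 c→2  [P1 ends]
  n2 'dc': b→3
  n3 'dcb': a→4
  n4 'dcba': ·  [P0 ends]
  n5 'da': b→6
  n6 'dab': a→7
  n7 'daba': a→8
  n8 'dabaa': ·  [P2 ends]
  n9 'b': a→10
  n10 'ba': a→11
  n11 'baa': ·  [P3 ends]

BFS fail/out derivation:
  fail(1) 'd': from fail(0)=0 chase 'd': 0 ⇒ 0;  out={1}∪out(0)={1}
  fail(9) 'b': from fail(0)=0 chase 'b': 0 ⇒ 0;  out=∅∪out(0)=∅
  fail(2) 'dc': from fail(1)=0 chase 'c': 0 ⇒ 0;  out=∅∪out(0)=∅
  fail(5) 'da': from fail(1)=0 chase 'a': 0 ⇒ 0;  out=∅∪out(0)=∅
  fail(10) 'ba': from fail(9)=0 chase 'a': 0 ⇒ 0;  out=∅∪out(0)=∅
  fail(3) 'dcb': from fail(2)=0 chase 'b': 0 ⇒ 9;  out=∅∪out(9)=∅
  fail(6) 'dab': from fail(5)=0 chase 'b': 0 ⇒ 9;  out=∅∪out(9)=∅
  fail(11) 'baa': from fail(10)=0 chase 'a': 0 ⇒ 0;  out={3}∪out(0)={3}
  fail(4) 'dcba': from fail(3)=9 chase 'a': 9 ⇒ 10;  out={0}∪out(10)={0}
  fail(7) 'daba': from fail(6)=9 chase 'a': 9 ⇒ 10;  out=∅∪out(10)=∅
  fail(8) 'dabaa': from fail(7)=10 chase 'a': 10 ⇒ 11;  out={2}∪out(11)={2,3}

Text stream:
i=0 'd': node 0→1  ** P1@[0:0]
i=1 'a': node 1→5
i=2 'd': node 5→1 ·f  ** P1@[2:2]
i=3 'c': node 1→2
i=4 'b': node 2→3
i=5 'a': node 3→4  ** P0@[2:5]
i=6 'c': node 4→0 ·f
i=7 'd': node 0→1  ** P1@[7:7]
i=8 'c': node 1→2
i=9 'b': node 2→3
i=10 'a': node 3→4  ** P0@[7:10]
i=11 'b': node 4→9 ·f
i=12 'b': node 9→9 ·f
i=13 'b': node 9→9 ·f
i=14 'a': node 9→10
i=15 'a': node 10→11  ** P3@[13:15]
i=16 'b': node 11→9 ·f
i=17 'a': node 9→10
i=18 'a': node 10→11  ** P3@[16:18]
i=19 'c': node 11→0 ·f
i=20 'd': node 0→1  ** P1@[20:20]

Result: [[0,1],[2,1],[5,0],[7,1],[10,0],[15,3],[18,3],[20,1]]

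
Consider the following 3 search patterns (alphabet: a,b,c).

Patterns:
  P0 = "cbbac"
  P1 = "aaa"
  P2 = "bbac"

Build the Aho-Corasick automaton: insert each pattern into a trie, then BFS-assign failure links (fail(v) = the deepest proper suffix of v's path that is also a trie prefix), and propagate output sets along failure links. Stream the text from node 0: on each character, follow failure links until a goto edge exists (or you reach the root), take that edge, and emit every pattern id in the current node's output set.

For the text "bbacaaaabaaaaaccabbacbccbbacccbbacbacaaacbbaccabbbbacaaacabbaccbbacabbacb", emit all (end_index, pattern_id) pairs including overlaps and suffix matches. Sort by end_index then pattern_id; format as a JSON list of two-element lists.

Build automaton:
Trie (insert patterns):
  0='ε' goto a→6 b→9 c→1
  1='c' goto b→2
  2='cb' goto b→3
  3='cbb' goto a→4
  4='cbba' goto c→5
  5='cbbac' goto ·  [P0 ends]
  6='a' goto a→7
  7='aa' goto a→8
  8='aaa' goto ·  [P1 ends]
  9='b' goto b→10
  10='bb' goto a→11
  11='bba' goto c→12
  12='bbac' goto ·  [P2 ends]

BFS fail/out derivation:
  fail(1) 'c': from fail(0)=0 chase 'c': 0 ⇒ 0;  out=∅∪out(0)=∅
  fail(6) 'a': from fail(0)=0 chase 'a': 0 ⇒ 0;  out=∅∪out(0)=∅
  fail(9) 'b': from fail(0)=0 chase 'b': 0 ⇒ 0;  out=∅∪out(0)=∅
  fail(2) 'cb': from fail(1)=0 chase 'b': 0 ⇒ 9;  out=∅∪out(9)=∅
  fail(7) 'aa': from fail(6)=0 chase 'a': 0 ⇒ 6;  out=∅∪out(6)=∅
  fail(10) 'bb': from fail(9)=0 chase 'b': 0 ⇒ 9;  out=∅∪out(9)=∅
  fail(3) 'cbb': from fail(2)=9 chase 'b': 9 ⇒ 10;  out=∅∪out(10)=∅
  fail(8) 'aaa': from fail(7)=6 chase 'a': 6 ⇒ 7;  out={1}∪out(7)={1}
  fail(11) 'bba': from fail(10)=9 chase 'a': 9→0 ⇒ 6;  out=∅∪out(6)=∅
  fail(4) 'cbba': from fail(3)=10 chase 'a': 10 ⇒ 11;  out=∅∪out(11)=∅
  fail(12) 'bbac': from fail(11)=6 chase 'c': 6→0 ⇒ 1;  out={2}∪out(1)={2}
  fail(5) 'cbbac': from fail(4)=11 chase 'c': 11 ⇒ 12;  out={0}∪out(12)={0,2}

Text stream:
[0] read 'b'  n0⇒n9
[1] read 'b'  n9⇒n10
[2] read 'a'  n10⇒n11
[3] read 'c'  n11⇒n12  ** P2@[0:3]
[4] read 'a'  n12⇒n6 (fail-walked)
[5] read 'a'  n6⇒n7
[6] read 'a'  n7⇒n8  ** P1@[4:6]
[7] read 'a'  n8⇒n8 (fail-walked)  ** P1@[5:7]
[8] read 'b'  n8⇒n9 (fail-walked)
[9] read 'a'  n9⇒n6 (fail-walked)
[10] read 'a'  n6⇒n7
[11] read 'a'  n7⇒n8  ** P1@[9:11]
[12] read 'a'  n8⇒n8 (fail-walked)  ** P1@[10:12]
[13] read 'a'  n8⇒n8 (fail-walked)  ** P1@[11:13]
[14] read 'c'  n8⇒n1 (fail-walked)
[15] read 'c'  n1⇒n1 (fail-walked)
[16] read 'a'  n1⇒n6 (fail-walked)
[17] read 'b'  n6⇒n9 (fail-walked)
[18] read 'b'  n9⇒n10
[19] read 'a'  n10⇒n11
[20] read 'c'  n11⇒n12  ** P2@[17:20]
[21] read 'b'  n12⇒n2 (fail-walked)
[22] read 'c'  n2⇒n1 (fail-walked)
[23] read 'c'  n1⇒n1 (fail-walked)
[24] read 'b'  n1⇒n2
[25] read 'b'  n2⇒n3
[26] read 'a'  n3⇒n4
[27] read 'c'  n4⇒n5  ** P0@[23:27],P2@[24:27]
[28] read 'c'  n5⇒n1 (fail-walked)
[29] read 'c'  n1⇒n1 (fail-walked)
[30] read 'b'  n1⇒n2
[31] read 'b'  n2⇒n3
[32] read 'a'  n3⇒n4
[33] read 'c'  n4⇒n5  ** P0@[29:33],P2@[30:33]
[34] read 'b'  n5⇒n2 (fail-walked)
[35] read 'a'  n2⇒n6 (fail-walked)
[36] read 'c'  n6⇒n1 (fail-walked)
[37] read 'a'  n1⇒n6 (fail-walked)
[38] read 'a'  n6⇒n7
[39] read 'a'  n7⇒n8  ** P1@[37:39]
[40] read 'c'  n8⇒n1 (fail-walked)
[41] read 'b'  n1⇒n2
[42] read 'b'  n2⇒n3
[43] read 'a'  n3⇒n4
[44] read 'c'  n4⇒n5  ** P0@[40:44],P2@[41:44]
[45] read 'c'  n5⇒n1 (fail-walked)
[46] read 'a'  n1⇒n6 (fail-walked)
[47] read 'b'  n6⇒n9 (fail-walked)
[48] read 'b'  n9⇒n10
[49] read 'b'  n10⇒n10 (fail-walked)
[50] read 'b'  n10⇒n10 (fail-walked)
[51] read 'a'  n10⇒n11
[52] read 'c'  n11⇒n12  ** P2@[49:52]
[53] read 'a'  n12⇒n6 (fail-walked)
[54] read 'a'  n6⇒n7
[55] read 'a'  n7⇒n8  ** P1@[53:55]
[56] read 'c'  n8⇒n1 (fail-walked)
[57] read 'a'  n1⇒n6 (fail-walked)
[58] read 'b'  n6⇒n9 (fail-walked)
[59] read 'b'  n9⇒n10
[60] read 'a'  n10⇒n11
[61] read 'c'  n11⇒n12  ** P2@[58:61]
[62] read 'c'  n12⇒n1 (fail-walked)
[63] read 'b'  n1⇒n2
[64] read 'b'  n2⇒n3
[65] read 'a'  n3⇒n4
[66] read 'c'  n4⇒n5  ** P0@[62:66],P2@[63:66]
[67] read 'a'  n5⇒n6 (fail-walked)
[68] read 'b'  n6⇒n9 (fail-walked)
[69] read 'b'  n9⇒n10
[70] read 'a'  n10⇒n11
[71] read 'c'  n11⇒n12  ** P2@[68:71]
[72] read 'b'  n12⇒n2 (fail-walked)

Matches: [[3,2],[6,1],[7,1],[11,1],[12,1],[13,1],[20,2],[27,0],[27,2],[33,0],[33,2],[39,1],[44,0],[44,2],[52,2],[55,1],[61,2],[66,0],[66,2],[71,2]]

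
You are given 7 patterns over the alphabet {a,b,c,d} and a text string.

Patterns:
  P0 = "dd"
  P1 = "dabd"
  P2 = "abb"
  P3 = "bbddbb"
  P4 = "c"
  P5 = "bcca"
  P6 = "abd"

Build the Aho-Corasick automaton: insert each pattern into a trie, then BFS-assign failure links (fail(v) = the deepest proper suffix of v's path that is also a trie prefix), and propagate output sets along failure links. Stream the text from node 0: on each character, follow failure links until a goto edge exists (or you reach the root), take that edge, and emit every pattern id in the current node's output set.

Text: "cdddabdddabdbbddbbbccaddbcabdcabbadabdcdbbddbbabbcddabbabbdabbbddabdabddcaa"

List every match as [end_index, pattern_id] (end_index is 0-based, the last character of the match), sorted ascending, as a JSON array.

Construct AC machine:
Trie nodes:
  0='ε' goto a→6 b→9 c→15 d→1
  1='d' goto a→3 d→2
  2='dd' goto ·  ←P0
  3='da' goto b→4
  4='dab' goto d→5
  5='dabd' goto ·  ←P1
  6='a' goto b→7
  7='ab' goto b→8 d→19
  8='abb' goto ·  ←P2
  9='b' goto b→10 c→16
  10='bb' goto d→11
  11='bbd' goto d→12
  12='bbdd' goto b→13
  13='bbddb' goto b→14
  14='bbddbb' goto ·  ←P3
  15='c' goto ·  ←P4
  16='bc' goto c→17
  17='bcc' goto a→18
  18='bcca' goto ·  ←P5
  19='abd' goto ·  ←P6

Failure links (BFS by depth):
  n1('d'): parent n0 fail=0; on 'd' 0 → fail=0;  out ∅∪∅=∅
  n6('a'): parent n0 fail=0; on 'a' 0 → fail=0;  out ∅∪∅=∅
  n9('b'): parent n0 fail=0; on 'b' 0 → fail=0;  out ∅∪∅=∅
  n15('c'): parent n0 fail=0; on 'c' 0 → fail=0;  out {4}∪∅={4}
  n2('dd'): parent n1 fail=0; on 'd' 0 → fail=1;  out {0}∪∅={0}
  n3('da'): parent n1 fail=0; on 'a' 0 → fail=6;  out ∅∪∅=∅
  n7('ab'): parent n6 fail=0; on 'b' 0 → fail=9;  out ∅∪∅=∅
  n10('bb'): parent n9 fail=0; on 'b' 0 → fail=9;  out ∅∪∅=∅
  n16('bc'): parent n9 fail=0; on 'c' 0 → fail=15;  out ∅∪{4}={4}
  n4('dab'): parent n3 fail=6; on 'b' 6 → fail=7;  out ∅∪∅=∅
  n8('abb'): parent n7 fail=9; on 'b' 9 → fail=10;  out {2}∪∅={2}
  n11('bbd'): parent n10 fail=9; on 'd' 9→0 → fail=1;  out ∅∪∅=∅
  n17('bcc'): parent n16 fail=15; on 'c' 15→0 → fail=15;  out ∅∪{4}={4}
  n19('abd'): parent n7 fail=9; on 'd' 9→0 → fail=1;  out {6}∪∅={6}
  n5('dabd'): parent n4 fail=7; on 'd' 7 → fail=19;  out {1}∪{6}={1,6}
  n12('bbdd'): parent n11 fail=1; on 'd' 1 → fail=2;  out ∅∪{0}={0}
  n18('bcca'): parent n17 fail=15; on 'a' 15→0 → fail=6;  out {5}∪∅={5}
  n13('bbddb'): parent n12 fail=2; on 'b' 2→1→0 → fail=9;  out ∅∪∅=∅
  n14('bbddbb'): parent n13 fail=9; on 'b' 9 → fail=10;  out {3}∪∅={3}

Scan:
pos 0 'c': at 15  → match P4@[0:0]
pos 1 'd': at 1 ·f
pos 2 'd': at 2  → match P0@[1:2]
pos 3 'd': at 2 ·f  → match P0@[2:3]
pos 4 'a': at 3 ·f
pos 5 'b': at 4
pos 6 'd': at 5  → match P1@[3:6],P6@[4:6]
pos 7 'd': at 2 ·f  → match P0@[6:7]
pos 8 'd': at 2 ·f  → match P0@[7:8]
pos 9 'a': at 3 ·f
pos 10 'b': at 4
pos 11 'd': at 5  → match P1@[8:11],P6@[9:11]
pos 12 'b': at 9 ·f
pos 13 'b': at 10
pos 14 'd': at 11
pos 15 'd': at 12  → match P0@[14:15]
pos 16 'b': at 13
pos 17 'b': at 14  → match P3@[12:17]
pos 18 'b': at 10 ·f
pos 19 'c': at 16 ·f  → match P4@[19:19]
pos 20 'c': at 17  → match P4@[20:20]
pos 21 'a': at 18  → match P5@[18:21]
pos 22 'd': at 1 ·f
pos 23 'd': at 2  → match P0@[22:23]
pos 24 'b': at 9 ·f
pos 25 'c': at 16  → match P4@[25:25]
pos 26 'a': at 6 ·f
pos 27 'b': at 7
pos 28 'd': at 19  → match P6@[26:28]
pos 29 'c': at 15 ·f  → match P4@[29:29]
pos 30 'a': at 6 ·f
pos 31 'b': at 7
pos 32 'b': at 8  → match P2@[30:32]
pos 33 'a': at 6 ·f
pos 34 'd': at 1 ·f
pos 35 'a': at 3
pos 36 'b': at 4
pos 37 'd': at 5  → match P1@[34:37],P6@[35:37]
pos 38 'c': at 15 ·f  → match P4@[38:38]
pos 39 'd': at 1 ·f
pos 40 'b': at 9 ·f
pos 41 'b': at 10
pos 42 'd': at 11
pos 43 'd': at 12  → match P0@[42:43]
pos 44 'b': at 13
pos 45 'b': at 14  → match P3@[40:45]
pos 46 'a': at 6 ·f
pos 47 'b': at 7
pos 48 'b': at 8  → match P2@[46:48]
pos 49 'c': at 16 ·f  → match P4@[49:49]
pos 50 'd': at 1 ·f
pos 51 'd': at 2  → match P0@[50:51]
pos 52 'a': at 3 ·f
pos 53 'b': at 4
pos 54 'b': at 8 ·f  → match P2@[52:54]
pos 55 'a': at 6 ·f
pos 56 'b': at 7
pos 57 'b': at 8  → match P2@[55:57]
pos 58 'd': at 11 ·f
pos 59 'a': at 3 ·f
pos 60 'b': at 4
pos 61 'b': at 8 ·f  → match P2@[59:61]
pos 62 'b': at 10 ·f
pos 63 'd': at 11
pos 64 'd': at 12  → match P0@[63:64]
pos 65 'a': at 3 ·f
pos 66 'b': at 4
pos 67 'd': at 5  → match P1@[64:67],P6@[65:67]
pos 68 'a': at 3 ·f
pos 69 'b': at 4
pos 70 'd': at 5  → match P1@[67:70],P6@[68:70]
pos 71 'd': at 2 ·f  → match P0@[70:71]
pos 72 'c': at 15 ·f  → match P4@[72:72]
pos 73 'a': at 6 ·f
pos 74 'a': at 6 ·f

All matches (sorted): [[0,4],[2,0],[3,0],[6,1],[6,6],[7,0],[8,0],[11,1],[11,6],[15,0],[17,3],[19,4],[20,4],[21,5],[23,0],[25,4],[28,6],[29,4],[32,2],[37,1],[37,6],[38,4],[43,0],[45,3],[48,2],[49,4],[51,0],[54,2],[57,2],[61,2],[64,0],[67,1],[67,6],[70,1],[70,6],[71,0],[72,4]]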